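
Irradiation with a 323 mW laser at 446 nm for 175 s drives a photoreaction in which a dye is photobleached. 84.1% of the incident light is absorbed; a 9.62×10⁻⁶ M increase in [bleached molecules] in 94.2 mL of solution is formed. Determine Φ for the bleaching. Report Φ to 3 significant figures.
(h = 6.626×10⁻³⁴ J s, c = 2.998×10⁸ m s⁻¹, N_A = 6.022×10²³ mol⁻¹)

Φ = 0.00511

Product: (9.62×10⁻⁶ M)(0.0942 L) = 9.062×10⁻⁷ mol.
Photon energy at 446 nm: hc/λ = (6.626×10⁻³⁴)(2.998×10⁸)/(446×10⁻⁹) = 4.454×10⁻¹⁹ J.
Energy delivered: (323 mW)(175 s) = 56.53 J.
Photons incident: 56.53 / 4.454×10⁻¹⁹ = 1.269×10²⁰, i.e. 1.269×10²⁰/6.022×10²³ = 2.107×10⁻⁴ mol.
Photons absorbed: 0.841 × 2.107×10⁻⁴ = 1.772×10⁻⁴ mol.
Φ = 9.062×10⁻⁷ mol / 1.772×10⁻⁴ mol photons = 0.00511.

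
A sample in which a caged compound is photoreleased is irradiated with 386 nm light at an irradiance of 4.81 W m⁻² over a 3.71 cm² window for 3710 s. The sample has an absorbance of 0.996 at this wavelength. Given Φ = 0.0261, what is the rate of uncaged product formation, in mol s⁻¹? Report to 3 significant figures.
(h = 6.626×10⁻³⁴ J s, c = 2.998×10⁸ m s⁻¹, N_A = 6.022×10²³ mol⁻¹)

Photon energy at 386 nm: hc/λ = (6.626×10⁻³⁴)(2.998×10⁸)/(386×10⁻⁹) = 5.146×10⁻¹⁹ J.
Energy delivered: (4.81 W m⁻²)(3.71×10⁻⁴ m²)(3710 s) = 6.621 J.
Photons incident: 6.621 / 5.146×10⁻¹⁹ = 1.287×10¹⁹, i.e. 1.287×10¹⁹/6.022×10²³ = 2.137×10⁻⁵ mol.
Fraction absorbed: 1 − 10^(−0.996) = 0.8991.
Photons absorbed: 0.8991 × 2.137×10⁻⁵ = 1.921×10⁻⁵ mol.
Product formed: 0.0261 × 1.921×10⁻⁵ = 5.014×10⁻⁷ mol.
Rate: 5.014×10⁻⁷ / 3710 s = 1.35×10⁻¹⁰ mol s⁻¹.

1.35×10⁻¹⁰ mol s⁻¹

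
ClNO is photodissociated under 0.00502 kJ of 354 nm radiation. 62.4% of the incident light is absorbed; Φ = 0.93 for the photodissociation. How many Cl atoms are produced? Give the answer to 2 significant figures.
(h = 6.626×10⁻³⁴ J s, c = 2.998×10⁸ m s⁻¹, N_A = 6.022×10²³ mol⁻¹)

5.2×10¹⁸ atoms

Photon energy at 354 nm: hc/λ = (6.626×10⁻³⁴)(2.998×10⁸)/(354×10⁻⁹) = 5.612×10⁻¹⁹ J.
Incident energy: 0.00502 kJ = 5.02 J.
Photons incident: 5.02 / 5.612×10⁻¹⁹ = 8.945×10¹⁸, i.e. 8.945×10¹⁸/6.022×10²³ = 1.485×10⁻⁵ mol.
Photons absorbed: 0.624 × 1.485×10⁻⁵ = 9.266×10⁻⁶ mol.
Product: Φ × n_abs = 0.93 × 9.266×10⁻⁶ = 8.617×10⁻⁶ mol.
As a count: 8.617×10⁻⁶ × 6.022×10²³ = 5.2×10¹⁸.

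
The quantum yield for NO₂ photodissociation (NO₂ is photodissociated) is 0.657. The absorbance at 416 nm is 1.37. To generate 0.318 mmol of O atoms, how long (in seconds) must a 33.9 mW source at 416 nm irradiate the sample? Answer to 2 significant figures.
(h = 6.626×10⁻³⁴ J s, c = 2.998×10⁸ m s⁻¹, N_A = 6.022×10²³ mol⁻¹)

t ≈ 4300 s

Product: 0.318 mmol = 3.18×10⁻⁴ mol.
Photons that must be absorbed: 3.18×10⁻⁴ / 0.657 = 4.840×10⁻⁴ mol.
Fraction absorbed: 1 − 10^(−1.37) = 0.9573.
Incident photons needed: 4.840×10⁻⁴ / 0.9573 = 5.056×10⁻⁴ mol.
Photon energy: hc/λ = 4.775×10⁻¹⁹ J; per mole, 2.876×10⁵ J mol⁻¹.
Energy required: 5.056×10⁻⁴ × 2.876×10⁵ = 145.4 J.
Time: 145.4 J / 0.0339 W = 4300 s.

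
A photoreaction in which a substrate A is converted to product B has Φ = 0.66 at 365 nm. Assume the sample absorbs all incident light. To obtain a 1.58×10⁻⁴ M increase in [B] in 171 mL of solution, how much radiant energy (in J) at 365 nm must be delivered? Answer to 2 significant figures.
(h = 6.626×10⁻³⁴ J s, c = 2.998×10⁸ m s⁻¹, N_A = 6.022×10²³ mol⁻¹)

13 J

Product: (1.58×10⁻⁴ M)(0.171 L) = 2.702×10⁻⁵ mol.
Photons that must be absorbed: 2.702×10⁻⁵ / 0.66 = 4.094×10⁻⁵ mol.
Photon energy: hc/λ = 5.442×10⁻¹⁹ J; per mole, 3.277×10⁵ J mol⁻¹.
Energy required: 4.094×10⁻⁵ × 3.277×10⁵ = 13 J.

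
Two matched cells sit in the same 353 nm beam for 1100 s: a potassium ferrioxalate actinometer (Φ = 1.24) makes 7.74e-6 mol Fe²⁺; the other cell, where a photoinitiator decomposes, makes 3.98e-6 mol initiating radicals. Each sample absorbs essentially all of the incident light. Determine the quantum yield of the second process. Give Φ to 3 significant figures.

Φ = 0.638

Photons absorbed by the actinometer: 7.74e-6 / 1.24 = 6.242e-6 mol.
Φ(unknown) = 3.98e-6 / 6.242e-6 = 0.638.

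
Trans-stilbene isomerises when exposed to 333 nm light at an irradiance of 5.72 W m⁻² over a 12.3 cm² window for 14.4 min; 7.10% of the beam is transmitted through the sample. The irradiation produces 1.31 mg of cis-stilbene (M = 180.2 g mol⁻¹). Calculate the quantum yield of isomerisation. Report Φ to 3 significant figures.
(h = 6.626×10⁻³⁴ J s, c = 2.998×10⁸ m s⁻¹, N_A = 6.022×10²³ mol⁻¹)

Product: 1.31 mg / 180.2 g mol⁻¹ = 7.270×10⁻⁶ mol.
Photon energy at 333 nm: hc/λ = (6.626×10⁻³⁴)(2.998×10⁸)/(333×10⁻⁹) = 5.965×10⁻¹⁹ J.
Energy delivered: (5.72 W m⁻²)(12.3×10⁻⁴ m²)(864 s) = 6.079 J.
Photons incident: 6.079 / 5.965×10⁻¹⁹ = 1.019×10¹⁹, i.e. 1.019×10¹⁹/6.022×10²³ = 1.692×10⁻⁵ mol.
Fraction absorbed: 1 − 7.10/100 = 0.9290.
Photons absorbed: 0.9290 × 1.692×10⁻⁵ = 1.572×10⁻⁵ mol.
Φ = 7.270×10⁻⁶ mol / 1.572×10⁻⁵ mol photons = 0.462.

Φ = 0.462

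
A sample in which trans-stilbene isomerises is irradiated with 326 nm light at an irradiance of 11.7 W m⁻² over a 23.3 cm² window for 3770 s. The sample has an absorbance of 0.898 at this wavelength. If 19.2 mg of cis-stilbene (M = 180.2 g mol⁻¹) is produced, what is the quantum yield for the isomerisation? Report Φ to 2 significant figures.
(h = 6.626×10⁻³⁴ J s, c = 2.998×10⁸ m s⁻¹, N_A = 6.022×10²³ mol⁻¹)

Φ = 0.44

Product: 19.2 mg / 180.2 g mol⁻¹ = 1.065×10⁻⁴ mol.
Photon energy at 326 nm: hc/λ = (6.626×10⁻³⁴)(2.998×10⁸)/(326×10⁻⁹) = 6.093×10⁻¹⁹ J.
Energy delivered: (11.7 W m⁻²)(23.3×10⁻⁴ m²)(3770 s) = 102.8 J.
Photons incident: 102.8 / 6.093×10⁻¹⁹ = 1.687×10²⁰, i.e. 1.687×10²⁰/6.022×10²³ = 2.801×10⁻⁴ mol.
Fraction absorbed: 1 − 10^(−0.898) = 0.8735.
Photons absorbed: 0.8735 × 2.801×10⁻⁴ = 2.447×10⁻⁴ mol.
Φ = 1.065×10⁻⁴ mol / 2.447×10⁻⁴ mol photons = 0.44.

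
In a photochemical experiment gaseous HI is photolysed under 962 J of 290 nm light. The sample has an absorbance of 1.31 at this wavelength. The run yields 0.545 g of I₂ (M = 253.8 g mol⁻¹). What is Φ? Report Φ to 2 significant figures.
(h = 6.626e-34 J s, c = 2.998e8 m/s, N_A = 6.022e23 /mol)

Φ = 0.97

Product: 0.545 g / 253.8 g mol⁻¹ = 0.002147 mol.
Photon energy at 290 nm: hc/λ = (6.626e-34)(2.998e8)/(290e-9) = 6.850e-19 J.
Photons incident: 962 / 6.850e-19 = 1.404e21, i.e. 1.404e21/6.022e23 = 0.002331 mol.
Fraction absorbed: 1 − 10^(−1.31) = 0.9510.
Photons absorbed: 0.9510 × 0.002331 = 0.002217 mol.
Φ = 0.002147 mol / 0.002217 mol photons = 0.97.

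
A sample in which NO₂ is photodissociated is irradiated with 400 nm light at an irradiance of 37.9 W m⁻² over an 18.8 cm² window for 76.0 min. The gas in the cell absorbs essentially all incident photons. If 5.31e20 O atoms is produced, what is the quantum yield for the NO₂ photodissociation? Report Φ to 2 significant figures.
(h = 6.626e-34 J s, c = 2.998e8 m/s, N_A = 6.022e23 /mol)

Φ = 0.81

Product: 5.31e20 / 6.022e23 = 8.818e-4 mol.
Photon energy at 400 nm: hc/λ = (6.626e-34)(2.998e8)/(400e-9) = 4.966e-19 J.
Energy delivered: (37.9 W m⁻²)(18.8e-4 m²)(4560 s) = 324.9 J.
Photons incident: 324.9 / 4.966e-19 = 6.542e20, i.e. 6.542e20/6.022e23 = 0.001086 mol.
Φ = 8.818e-4 mol / 0.001086 mol photons = 0.81.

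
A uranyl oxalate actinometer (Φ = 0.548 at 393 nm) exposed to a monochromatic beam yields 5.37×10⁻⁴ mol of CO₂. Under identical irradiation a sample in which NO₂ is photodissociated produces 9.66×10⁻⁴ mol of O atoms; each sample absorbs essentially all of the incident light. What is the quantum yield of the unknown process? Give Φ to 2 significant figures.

Photons absorbed by the actinometer: 5.37×10⁻⁴ / 0.548 = 9.799×10⁻⁴ mol.
Φ(unknown) = 9.66×10⁻⁴ / 9.799×10⁻⁴ = 0.99.

Φ = 0.99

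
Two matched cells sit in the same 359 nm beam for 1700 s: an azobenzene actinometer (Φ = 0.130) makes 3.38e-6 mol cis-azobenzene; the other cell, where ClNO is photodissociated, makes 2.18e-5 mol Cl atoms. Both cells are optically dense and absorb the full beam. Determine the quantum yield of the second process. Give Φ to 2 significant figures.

Φ = 0.84

Photons absorbed by the actinometer: 3.38e-6 / 0.130 = 2.600e-5 mol.
Φ(unknown) = 2.18e-5 / 2.600e-5 = 0.84.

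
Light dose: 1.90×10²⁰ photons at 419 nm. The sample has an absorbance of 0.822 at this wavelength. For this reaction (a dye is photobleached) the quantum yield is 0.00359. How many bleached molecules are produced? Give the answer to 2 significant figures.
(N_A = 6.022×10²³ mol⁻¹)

5.8×10¹⁷ bleached molecules

Moles of photons: 1.90×10²⁰ / 6.022×10²³ = 3.155×10⁻⁴ mol.
Fraction absorbed: 1 − 10^(−0.822) = 0.8493.
Photons absorbed: 0.8493 × 3.155×10⁻⁴ = 2.680×10⁻⁴ mol.
Product: Φ × n_abs = 0.00359 × 2.680×10⁻⁴ = 9.621×10⁻⁷ mol.
As a count: 9.621×10⁻⁷ × 6.022×10²³ = 5.8×10¹⁷.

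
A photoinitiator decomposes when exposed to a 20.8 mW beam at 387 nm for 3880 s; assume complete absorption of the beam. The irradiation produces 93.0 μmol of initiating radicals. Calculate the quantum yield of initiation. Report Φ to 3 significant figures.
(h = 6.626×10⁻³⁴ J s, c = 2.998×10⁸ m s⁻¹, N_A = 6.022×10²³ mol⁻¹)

Φ = 0.356

Product: 93.0 μmol = 9.30×10⁻⁵ mol.
Photon energy at 387 nm: hc/λ = (6.626×10⁻³⁴)(2.998×10⁸)/(387×10⁻⁹) = 5.133×10⁻¹⁹ J.
Energy delivered: (20.8 mW)(3880 s) = 80.70 J.
Photons incident: 80.70 / 5.133×10⁻¹⁹ = 1.572×10²⁰, i.e. 1.572×10²⁰/6.022×10²³ = 2.610×10⁻⁴ mol.
Φ = 9.30×10⁻⁵ mol / 2.610×10⁻⁴ mol photons = 0.356.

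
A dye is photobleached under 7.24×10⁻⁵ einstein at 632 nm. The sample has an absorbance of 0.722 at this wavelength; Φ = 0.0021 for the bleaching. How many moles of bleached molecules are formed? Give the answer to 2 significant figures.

1.2×10⁻⁷ mol

Fraction absorbed: 1 − 10^(−0.722) = 0.8103.
Photons absorbed: 0.8103 × 7.24×10⁻⁵ = 5.867×10⁻⁵ mol.
Product: Φ × n_abs = 0.0021 × 5.867×10⁻⁵ = 1.232×10⁻⁷ mol.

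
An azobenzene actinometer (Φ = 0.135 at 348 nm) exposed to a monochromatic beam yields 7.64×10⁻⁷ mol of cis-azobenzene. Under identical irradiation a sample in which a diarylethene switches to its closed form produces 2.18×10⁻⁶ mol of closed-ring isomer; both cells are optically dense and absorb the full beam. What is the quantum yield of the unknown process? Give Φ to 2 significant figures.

Φ = 0.39

Photons absorbed by the actinometer: 7.64×10⁻⁷ / 0.135 = 5.659×10⁻⁶ mol.
Φ(unknown) = 2.18×10⁻⁶ / 5.659×10⁻⁶ = 0.39.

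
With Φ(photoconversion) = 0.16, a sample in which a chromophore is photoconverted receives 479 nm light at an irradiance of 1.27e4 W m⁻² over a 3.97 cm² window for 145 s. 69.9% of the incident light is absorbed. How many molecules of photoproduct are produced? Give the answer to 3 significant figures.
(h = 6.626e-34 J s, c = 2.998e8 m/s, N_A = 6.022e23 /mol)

1.97e20 molecules

Photon energy at 479 nm: hc/λ = (6.626e-34)(2.998e8)/(479e-9) = 4.147e-19 J.
Energy delivered: (1.27e4 W m⁻²)(3.97e-4 m²)(145 s) = 731.1 J.
Photons incident: 731.1 / 4.147e-19 = 1.763e21, i.e. 1.763e21/6.022e23 = 0.002928 mol.
Photons absorbed: 0.699 × 0.002928 = 0.002047 mol.
Product: Φ × n_abs = 0.16 × 0.002047 = 3.275e-4 mol.
As a count: 3.275e-4 × 6.022e23 = 1.97e20.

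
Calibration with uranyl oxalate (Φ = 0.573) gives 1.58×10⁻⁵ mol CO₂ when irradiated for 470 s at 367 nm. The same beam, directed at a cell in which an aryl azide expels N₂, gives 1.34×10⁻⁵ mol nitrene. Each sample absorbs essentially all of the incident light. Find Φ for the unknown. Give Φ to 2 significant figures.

Photons absorbed by the actinometer: 1.58×10⁻⁵ / 0.573 = 2.757×10⁻⁵ mol.
Φ(unknown) = 1.34×10⁻⁵ / 2.757×10⁻⁵ = 0.49.

Φ = 0.49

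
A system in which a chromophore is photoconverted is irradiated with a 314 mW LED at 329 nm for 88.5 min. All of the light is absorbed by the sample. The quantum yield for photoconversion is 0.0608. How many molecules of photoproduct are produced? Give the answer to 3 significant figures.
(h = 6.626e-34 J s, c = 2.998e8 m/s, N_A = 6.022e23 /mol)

1.68e20 molecules

Photon energy at 329 nm: hc/λ = (6.626e-34)(2.998e8)/(329e-9) = 6.038e-19 J.
Energy delivered: (314 mW)(5310 s) = 1667 J.
Photons incident: 1667 / 6.038e-19 = 2.761e21, i.e. 2.761e21/6.022e23 = 0.004585 mol.
Product: Φ × n_abs = 0.0608 × 0.004585 = 2.788e-4 mol.
As a count: 2.788e-4 × 6.022e23 = 1.68e20.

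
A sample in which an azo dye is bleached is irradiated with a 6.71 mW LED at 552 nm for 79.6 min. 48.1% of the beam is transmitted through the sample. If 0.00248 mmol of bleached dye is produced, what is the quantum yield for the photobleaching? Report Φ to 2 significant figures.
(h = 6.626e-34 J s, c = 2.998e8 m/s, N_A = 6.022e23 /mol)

Product: 0.00248 mmol = 2.48e-6 mol.
Photon energy at 552 nm: hc/λ = (6.626e-34)(2.998e8)/(552e-9) = 3.599e-19 J.
Energy delivered: (6.71 mW)(4776 s) = 32.05 J.
Photons incident: 32.05 / 3.599e-19 = 8.905e19, i.e. 8.905e19/6.022e23 = 1.479e-4 mol.
Fraction absorbed: 1 − 48.1/100 = 0.5190.
Photons absorbed: 0.5190 × 1.479e-4 = 7.676e-5 mol.
Φ = 2.48e-6 mol / 7.676e-5 mol photons = 0.032.

Φ = 0.032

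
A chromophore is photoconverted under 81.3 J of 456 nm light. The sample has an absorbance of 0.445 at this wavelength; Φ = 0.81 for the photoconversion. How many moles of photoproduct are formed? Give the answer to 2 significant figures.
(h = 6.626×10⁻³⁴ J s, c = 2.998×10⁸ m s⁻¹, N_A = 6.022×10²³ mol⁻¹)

1.6×10⁻⁴ mol

Photon energy at 456 nm: hc/λ = (6.626×10⁻³⁴)(2.998×10⁸)/(456×10⁻⁹) = 4.356×10⁻¹⁹ J.
Photons incident: 81.3 / 4.356×10⁻¹⁹ = 1.866×10²⁰, i.e. 1.866×10²⁰/6.022×10²³ = 3.099×10⁻⁴ mol.
Fraction absorbed: 1 − 10^(−0.445) = 0.6411.
Photons absorbed: 0.6411 × 3.099×10⁻⁴ = 1.987×10⁻⁴ mol.
Product: Φ × n_abs = 0.81 × 1.987×10⁻⁴ = 1.609×10⁻⁴ mol.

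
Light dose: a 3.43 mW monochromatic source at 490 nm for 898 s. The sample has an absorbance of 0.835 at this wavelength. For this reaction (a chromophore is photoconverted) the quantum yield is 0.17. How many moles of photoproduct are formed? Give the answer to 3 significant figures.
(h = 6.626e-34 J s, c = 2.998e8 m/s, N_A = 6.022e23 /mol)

1.83e-6 mol

Photon energy at 490 nm: hc/λ = (6.626e-34)(2.998e8)/(490e-9) = 4.054e-19 J.
Energy delivered: (3.43 mW)(898 s) = 3.080 J.
Photons incident: 3.080 / 4.054e-19 = 7.597e18, i.e. 7.597e18/6.022e23 = 1.262e-5 mol.
Fraction absorbed: 1 − 10^(−0.835) = 0.8538.
Photons absorbed: 0.8538 × 1.262e-5 = 1.077e-5 mol.
Product: Φ × n_abs = 0.17 × 1.077e-5 = 1.831e-6 mol.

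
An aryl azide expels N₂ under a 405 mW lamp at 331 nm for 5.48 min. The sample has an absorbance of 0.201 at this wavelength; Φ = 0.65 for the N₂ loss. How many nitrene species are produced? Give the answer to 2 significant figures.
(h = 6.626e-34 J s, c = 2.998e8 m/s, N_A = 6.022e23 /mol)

Photon energy at 331 nm: hc/λ = (6.626e-34)(2.998e8)/(331e-9) = 6.001e-19 J.
Energy delivered: (405 mW)(328.8 s) = 133.2 J.
Photons incident: 133.2 / 6.001e-19 = 2.220e20, i.e. 2.220e20/6.022e23 = 3.686e-4 mol.
Fraction absorbed: 1 − 10^(−0.201) = 0.3705.
Photons absorbed: 0.3705 × 3.686e-4 = 1.366e-4 mol.
Product: Φ × n_abs = 0.65 × 1.366e-4 = 8.879e-5 mol.
As a count: 8.879e-5 × 6.022e23 = 5.3e19.

5.3e19 species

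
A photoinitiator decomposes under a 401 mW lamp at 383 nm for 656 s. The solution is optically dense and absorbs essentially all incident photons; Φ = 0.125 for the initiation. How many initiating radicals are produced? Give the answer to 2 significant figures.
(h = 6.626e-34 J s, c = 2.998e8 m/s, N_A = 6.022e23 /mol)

6.3e19 initiating radicals

Photon energy at 383 nm: hc/λ = (6.626e-34)(2.998e8)/(383e-9) = 5.187e-19 J.
Energy delivered: (401 mW)(656 s) = 263.1 J.
Photons incident: 263.1 / 5.187e-19 = 5.072e20, i.e. 5.072e20/6.022e23 = 8.422e-4 mol.
Product: Φ × n_abs = 0.125 × 8.422e-4 = 1.053e-4 mol.
As a count: 1.053e-4 × 6.022e23 = 6.3e19.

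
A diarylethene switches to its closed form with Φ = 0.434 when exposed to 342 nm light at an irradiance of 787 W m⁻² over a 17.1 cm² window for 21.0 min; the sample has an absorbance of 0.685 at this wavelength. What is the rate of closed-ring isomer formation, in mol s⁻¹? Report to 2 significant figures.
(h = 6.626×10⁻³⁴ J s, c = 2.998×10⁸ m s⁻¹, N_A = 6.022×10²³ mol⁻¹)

1.3×10⁻⁶ mol s⁻¹

Photon energy at 342 nm: hc/λ = (6.626×10⁻³⁴)(2.998×10⁸)/(342×10⁻⁹) = 5.808×10⁻¹⁹ J.
Energy delivered: (787 W m⁻²)(17.1×10⁻⁴ m²)(1260 s) = 1696 J.
Photons incident: 1696 / 5.808×10⁻¹⁹ = 2.920×10²¹, i.e. 2.920×10²¹/6.022×10²³ = 0.004849 mol.
Fraction absorbed: 1 − 10^(−0.685) = 0.7935.
Photons absorbed: 0.7935 × 0.004849 = 0.003848 mol.
Product formed: 0.434 × 0.003848 = 0.001670 mol.
Rate: 0.001670 / 1260 s = 1.3×10⁻⁶ mol s⁻¹.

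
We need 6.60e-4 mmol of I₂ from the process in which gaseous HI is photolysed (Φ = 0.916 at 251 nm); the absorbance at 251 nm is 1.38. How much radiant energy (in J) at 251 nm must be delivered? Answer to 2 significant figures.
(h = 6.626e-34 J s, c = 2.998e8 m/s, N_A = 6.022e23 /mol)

Product: 6.60e-4 mmol = 6.60e-7 mol.
Photons that must be absorbed: 6.60e-7 / 0.916 = 7.205e-7 mol.
Fraction absorbed: 1 − 10^(−1.38) = 0.9583.
Incident photons needed: 7.205e-7 / 0.9583 = 7.519e-7 mol.
Photon energy: hc/λ = 7.914e-19 J; per mole, 4.766e5 J mol⁻¹.
Energy required: 7.519e-7 × 4.766e5 = 0.36 J.

0.36 J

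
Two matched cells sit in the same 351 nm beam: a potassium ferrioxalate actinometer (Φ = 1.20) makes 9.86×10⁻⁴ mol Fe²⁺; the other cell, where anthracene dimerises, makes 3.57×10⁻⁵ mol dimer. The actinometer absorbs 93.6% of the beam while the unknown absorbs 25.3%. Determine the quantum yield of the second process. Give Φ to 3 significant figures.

Φ = 0.161

Photons absorbed by the actinometer: 9.86×10⁻⁴ / 1.20 = 8.217×10⁻⁴ mol.
Incident flux: 8.217×10⁻⁴ / 0.936 = 8.779×10⁻⁴ einstein.
Absorbed by unknown: 0.253 × 8.779×10⁻⁴ = 2.221×10⁻⁴ mol.
Φ(unknown) = 3.57×10⁻⁵ / 2.221×10⁻⁴ = 0.161.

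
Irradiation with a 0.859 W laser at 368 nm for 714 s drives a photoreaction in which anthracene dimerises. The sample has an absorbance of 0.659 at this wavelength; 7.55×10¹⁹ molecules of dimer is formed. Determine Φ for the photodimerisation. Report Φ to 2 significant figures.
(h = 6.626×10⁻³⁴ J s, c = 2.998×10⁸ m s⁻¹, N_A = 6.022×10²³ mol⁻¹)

Φ = 0.085

Product: 7.55×10¹⁹ / 6.022×10²³ = 1.254×10⁻⁴ mol.
Photon energy at 368 nm: hc/λ = (6.626×10⁻³⁴)(2.998×10⁸)/(368×10⁻⁹) = 5.398×10⁻¹⁹ J.
Energy delivered: (0.859 W)(714 s) = 613.3 J.
Photons incident: 613.3 / 5.398×10⁻¹⁹ = 1.136×10²¹, i.e. 1.136×10²¹/6.022×10²³ = 0.001886 mol.
Fraction absorbed: 1 − 10^(−0.659) = 0.7807.
Photons absorbed: 0.7807 × 0.001886 = 0.001472 mol.
Φ = 1.254×10⁻⁴ mol / 0.001472 mol photons = 0.085.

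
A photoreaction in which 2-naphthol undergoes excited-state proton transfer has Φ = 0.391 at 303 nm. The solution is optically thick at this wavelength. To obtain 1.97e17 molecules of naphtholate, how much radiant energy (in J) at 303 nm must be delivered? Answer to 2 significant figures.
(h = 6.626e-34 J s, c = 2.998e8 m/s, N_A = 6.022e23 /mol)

0.33 J

Product: 1.97e17 / 6.022e23 = 3.271e-7 mol.
Photons that must be absorbed: 3.271e-7 / 0.391 = 8.366e-7 mol.
Photon energy: hc/λ = 6.556e-19 J; per mole, 3.948e5 J mol⁻¹.
Energy required: 8.366e-7 × 3.948e5 = 0.33 J.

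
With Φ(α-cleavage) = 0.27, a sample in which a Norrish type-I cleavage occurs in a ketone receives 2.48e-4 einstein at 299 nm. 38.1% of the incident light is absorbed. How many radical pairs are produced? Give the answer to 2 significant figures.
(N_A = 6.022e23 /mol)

1.5e19 radical pairs

Photons absorbed: 0.381 × 2.48e-4 = 9.449e-5 mol.
Product: Φ × n_abs = 0.27 × 9.449e-5 = 2.551e-5 mol.
As a count: 2.551e-5 × 6.022e23 = 1.5e19.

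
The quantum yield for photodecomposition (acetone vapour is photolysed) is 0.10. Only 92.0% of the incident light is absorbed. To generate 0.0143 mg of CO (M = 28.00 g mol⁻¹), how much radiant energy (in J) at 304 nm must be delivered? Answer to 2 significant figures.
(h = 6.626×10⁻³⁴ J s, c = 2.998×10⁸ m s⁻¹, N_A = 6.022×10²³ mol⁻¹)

2.2 J

Product: 0.0143 mg / 28.00 g mol⁻¹ = 5.107×10⁻⁷ mol.
Photons that must be absorbed: 5.107×10⁻⁷ / 0.10 = 5.107×10⁻⁶ mol.
Incident photons needed: 5.107×10⁻⁶ / 0.920 = 5.551×10⁻⁶ mol.
Photon energy: hc/λ = 6.534×10⁻¹⁹ J; per mole, 3.935×10⁵ J mol⁻¹.
Energy required: 5.551×10⁻⁶ × 3.935×10⁵ = 2.2 J.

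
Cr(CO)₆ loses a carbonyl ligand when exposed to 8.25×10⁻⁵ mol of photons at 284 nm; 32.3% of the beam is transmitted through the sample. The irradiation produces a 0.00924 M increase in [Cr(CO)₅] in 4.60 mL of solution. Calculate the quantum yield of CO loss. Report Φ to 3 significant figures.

Φ = 0.761

Product: (0.00924 M)(0.0046 L) = 4.250×10⁻⁵ mol.
Fraction absorbed: 1 − 32.3/100 = 0.6770.
Photons absorbed: 0.6770 × 8.25×10⁻⁵ = 5.585×10⁻⁵ mol.
Φ = 4.250×10⁻⁵ mol / 5.585×10⁻⁵ mol photons = 0.761.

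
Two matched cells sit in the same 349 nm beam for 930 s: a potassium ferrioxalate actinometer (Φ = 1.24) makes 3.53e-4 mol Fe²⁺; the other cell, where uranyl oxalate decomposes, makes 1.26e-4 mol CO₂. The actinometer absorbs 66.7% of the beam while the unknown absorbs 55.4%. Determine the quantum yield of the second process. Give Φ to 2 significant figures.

Φ = 0.53

Photons absorbed by the actinometer: 3.53e-4 / 1.24 = 2.847e-4 mol.
Incident flux: 2.847e-4 / 0.667 = 4.268e-4 einstein.
Absorbed by unknown: 0.554 × 4.268e-4 = 2.364e-4 mol.
Φ(unknown) = 1.26e-4 / 2.364e-4 = 0.53.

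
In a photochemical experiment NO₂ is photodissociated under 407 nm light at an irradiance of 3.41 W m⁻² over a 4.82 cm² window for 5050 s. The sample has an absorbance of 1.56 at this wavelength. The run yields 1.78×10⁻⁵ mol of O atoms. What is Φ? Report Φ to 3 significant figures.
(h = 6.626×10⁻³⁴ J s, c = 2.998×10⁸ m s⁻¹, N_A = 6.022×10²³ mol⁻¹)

Φ = 0.648

Photon energy at 407 nm: hc/λ = (6.626×10⁻³⁴)(2.998×10⁸)/(407×10⁻⁹) = 4.881×10⁻¹⁹ J.
Energy delivered: (3.41 W m⁻²)(4.82×10⁻⁴ m²)(5050 s) = 8.300 J.
Photons incident: 8.300 / 4.881×10⁻¹⁹ = 1.700×10¹⁹, i.e. 1.700×10¹⁹/6.022×10²³ = 2.823×10⁻⁵ mol.
Fraction absorbed: 1 − 10^(−1.56) = 0.9725.
Photons absorbed: 0.9725 × 2.823×10⁻⁵ = 2.745×10⁻⁵ mol.
Φ = 1.78×10⁻⁵ mol / 2.745×10⁻⁵ mol photons = 0.648.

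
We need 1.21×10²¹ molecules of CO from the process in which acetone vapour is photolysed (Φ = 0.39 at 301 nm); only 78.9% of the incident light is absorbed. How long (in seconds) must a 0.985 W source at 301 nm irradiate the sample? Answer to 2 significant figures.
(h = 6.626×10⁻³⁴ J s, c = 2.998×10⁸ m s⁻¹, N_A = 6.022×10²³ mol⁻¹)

Product: 1.21×10²¹ / 6.022×10²³ = 0.002009 mol.
Photons that must be absorbed: 0.002009 / 0.39 = 0.005151 mol.
Incident photons needed: 0.005151 / 0.789 = 0.006529 mol.
Photon energy: hc/λ = 6.600×10⁻¹⁹ J; per mole, 3.975×10⁵ J mol⁻¹.
Energy required: 0.006529 × 3.975×10⁵ = 2595 J.
Time: 2595 J / 0.985 W = 2600 s.

t ≈ 2600 s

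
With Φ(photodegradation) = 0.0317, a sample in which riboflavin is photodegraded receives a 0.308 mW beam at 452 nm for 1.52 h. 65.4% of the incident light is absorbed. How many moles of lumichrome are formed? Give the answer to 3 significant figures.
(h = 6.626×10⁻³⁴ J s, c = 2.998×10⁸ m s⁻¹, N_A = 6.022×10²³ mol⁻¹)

Photon energy at 452 nm: hc/λ = (6.626×10⁻³⁴)(2.998×10⁸)/(452×10⁻⁹) = 4.395×10⁻¹⁹ J.
Energy delivered: (0.308 mW)(5472 s) = 1.685 J.
Photons incident: 1.685 / 4.395×10⁻¹⁹ = 3.834×10¹⁸, i.e. 3.834×10¹⁸/6.022×10²³ = 6.367×10⁻⁶ mol.
Photons absorbed: 0.654 × 6.367×10⁻⁶ = 4.164×10⁻⁶ mol.
Product: Φ × n_abs = 0.0317 × 4.164×10⁻⁶ = 1.320×10⁻⁷ mol.

1.32×10⁻⁷ mol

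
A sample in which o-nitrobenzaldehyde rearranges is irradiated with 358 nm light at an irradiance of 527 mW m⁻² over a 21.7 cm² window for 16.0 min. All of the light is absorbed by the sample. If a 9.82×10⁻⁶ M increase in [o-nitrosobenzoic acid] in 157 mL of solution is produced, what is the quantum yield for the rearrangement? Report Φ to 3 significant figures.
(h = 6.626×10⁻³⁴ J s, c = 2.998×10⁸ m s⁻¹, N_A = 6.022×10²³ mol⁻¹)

Φ = 0.469

Product: (9.82×10⁻⁶ M)(0.157 L) = 1.542×10⁻⁶ mol.
Photon energy at 358 nm: hc/λ = (6.626×10⁻³⁴)(2.998×10⁸)/(358×10⁻⁹) = 5.549×10⁻¹⁹ J.
Energy delivered: (527 mW m⁻²)(21.7×10⁻⁴ m²)(960 s) = 1.098 J.
Photons incident: 1.098 / 5.549×10⁻¹⁹ = 1.979×10¹⁸, i.e. 1.979×10¹⁸/6.022×10²³ = 3.286×10⁻⁶ mol.
Φ = 1.542×10⁻⁶ mol / 3.286×10⁻⁶ mol photons = 0.469.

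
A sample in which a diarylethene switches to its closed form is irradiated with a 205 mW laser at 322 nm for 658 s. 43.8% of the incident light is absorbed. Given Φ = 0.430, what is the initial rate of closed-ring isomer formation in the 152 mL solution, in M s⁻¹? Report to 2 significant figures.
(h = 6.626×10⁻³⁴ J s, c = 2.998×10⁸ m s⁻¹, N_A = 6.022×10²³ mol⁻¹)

6.8×10⁻⁷ M s⁻¹

Photon energy at 322 nm: hc/λ = (6.626×10⁻³⁴)(2.998×10⁸)/(322×10⁻⁹) = 6.169×10⁻¹⁹ J.
Energy delivered: (205 mW)(658 s) = 134.9 J.
Photons incident: 134.9 / 6.169×10⁻¹⁹ = 2.187×10²⁰, i.e. 2.187×10²⁰/6.022×10²³ = 3.632×10⁻⁴ mol.
Photons absorbed: 0.438 × 3.632×10⁻⁴ = 1.591×10⁻⁴ mol.
Product formed: 0.430 × 1.591×10⁻⁴ = 6.841×10⁻⁵ mol.
Rate: 6.841×10⁻⁵ mol / (658 s × 0.152 L) = 6.8×10⁻⁷ M s⁻¹.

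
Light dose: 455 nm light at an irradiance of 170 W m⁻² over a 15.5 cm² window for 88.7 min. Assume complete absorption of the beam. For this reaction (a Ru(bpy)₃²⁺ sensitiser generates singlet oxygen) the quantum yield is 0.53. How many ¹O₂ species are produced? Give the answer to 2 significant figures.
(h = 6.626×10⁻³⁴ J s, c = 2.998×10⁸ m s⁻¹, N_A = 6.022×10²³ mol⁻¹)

1.7×10²¹ species

Photon energy at 455 nm: hc/λ = (6.626×10⁻³⁴)(2.998×10⁸)/(455×10⁻⁹) = 4.366×10⁻¹⁹ J.
Energy delivered: (170 W m⁻²)(15.5×10⁻⁴ m²)(5322 s) = 1402 J.
Photons incident: 1402 / 4.366×10⁻¹⁹ = 3.211×10²¹, i.e. 3.211×10²¹/6.022×10²³ = 0.005332 mol.
Product: Φ × n_abs = 0.53 × 0.005332 = 0.002826 mol.
As a count: 0.002826 × 6.022×10²³ = 1.7×10²¹.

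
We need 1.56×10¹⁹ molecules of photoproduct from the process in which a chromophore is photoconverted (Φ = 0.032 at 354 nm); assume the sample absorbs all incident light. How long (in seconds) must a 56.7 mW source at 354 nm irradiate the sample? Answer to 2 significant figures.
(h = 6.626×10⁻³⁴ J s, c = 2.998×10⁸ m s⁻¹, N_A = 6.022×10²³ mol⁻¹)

Product: 1.56×10¹⁹ / 6.022×10²³ = 2.591×10⁻⁵ mol.
Photons that must be absorbed: 2.591×10⁻⁵ / 0.032 = 8.097×10⁻⁴ mol.
Photon energy: hc/λ = 5.612×10⁻¹⁹ J; per mole, 3.380×10⁵ J mol⁻¹.
Energy required: 8.097×10⁻⁴ × 3.380×10⁵ = 273.7 J.
Time: 273.7 J / 0.0567 W = 4800 s.

t ≈ 4800 s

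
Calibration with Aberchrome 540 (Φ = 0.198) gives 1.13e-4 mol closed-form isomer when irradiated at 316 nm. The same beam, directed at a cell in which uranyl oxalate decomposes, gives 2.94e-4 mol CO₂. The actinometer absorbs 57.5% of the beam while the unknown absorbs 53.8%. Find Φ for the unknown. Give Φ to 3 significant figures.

Photons absorbed by the actinometer: 1.13e-4 / 0.198 = 5.707e-4 mol.
Incident flux: 5.707e-4 / 0.575 = 9.925e-4 einstein.
Absorbed by unknown: 0.538 × 9.925e-4 = 5.340e-4 mol.
Φ(unknown) = 2.94e-4 / 5.340e-4 = 0.551.

Φ = 0.551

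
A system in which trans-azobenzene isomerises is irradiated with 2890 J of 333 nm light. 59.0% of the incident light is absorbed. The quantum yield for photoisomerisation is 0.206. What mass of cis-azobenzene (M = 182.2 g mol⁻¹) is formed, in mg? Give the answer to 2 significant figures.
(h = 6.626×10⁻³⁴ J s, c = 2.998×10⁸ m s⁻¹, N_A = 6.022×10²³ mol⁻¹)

Photon energy at 333 nm: hc/λ = (6.626×10⁻³⁴)(2.998×10⁸)/(333×10⁻⁹) = 5.965×10⁻¹⁹ J.
Photons incident: 2890 / 5.965×10⁻¹⁹ = 4.845×10²¹, i.e. 4.845×10²¹/6.022×10²³ = 0.008045 mol.
Photons absorbed: 0.590 × 0.008045 = 0.004747 mol.
Product: Φ × n_abs = 0.206 × 0.004747 = 9.779×10⁻⁴ mol.
Mass: 9.779×10⁻⁴ × 182.2 = 0.1782 g = 180 mg.

180 mg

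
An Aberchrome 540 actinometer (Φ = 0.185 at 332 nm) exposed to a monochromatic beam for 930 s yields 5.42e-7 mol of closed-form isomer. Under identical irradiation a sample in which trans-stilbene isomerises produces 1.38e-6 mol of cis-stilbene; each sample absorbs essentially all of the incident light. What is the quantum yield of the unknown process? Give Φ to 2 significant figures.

Φ = 0.47

Photons absorbed by the actinometer: 5.42e-7 / 0.185 = 2.930e-6 mol.
Φ(unknown) = 1.38e-6 / 2.930e-6 = 0.47.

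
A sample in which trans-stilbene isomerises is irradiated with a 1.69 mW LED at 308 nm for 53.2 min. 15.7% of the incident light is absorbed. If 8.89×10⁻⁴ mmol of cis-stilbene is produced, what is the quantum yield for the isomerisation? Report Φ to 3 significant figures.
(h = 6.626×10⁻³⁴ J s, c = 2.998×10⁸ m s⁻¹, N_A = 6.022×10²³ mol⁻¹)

Φ = 0.408

Product: 8.89×10⁻⁴ mmol = 8.89×10⁻⁷ mol.
Photon energy at 308 nm: hc/λ = (6.626×10⁻³⁴)(2.998×10⁸)/(308×10⁻⁹) = 6.450×10⁻¹⁹ J.
Energy delivered: (1.69 mW)(3192 s) = 5.394 J.
Photons incident: 5.394 / 6.450×10⁻¹⁹ = 8.363×10¹⁸, i.e. 8.363×10¹⁸/6.022×10²³ = 1.389×10⁻⁵ mol.
Photons absorbed: 0.157 × 1.389×10⁻⁵ = 2.181×10⁻⁶ mol.
Φ = 8.89×10⁻⁷ mol / 2.181×10⁻⁶ mol photons = 0.408.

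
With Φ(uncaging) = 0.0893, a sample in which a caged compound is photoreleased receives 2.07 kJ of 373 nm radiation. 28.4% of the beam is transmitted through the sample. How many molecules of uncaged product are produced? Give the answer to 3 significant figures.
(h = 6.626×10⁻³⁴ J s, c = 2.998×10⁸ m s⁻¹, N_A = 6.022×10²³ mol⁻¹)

Photon energy at 373 nm: hc/λ = (6.626×10⁻³⁴)(2.998×10⁸)/(373×10⁻⁹) = 5.326×10⁻¹⁹ J.
Incident energy: 2.07 kJ = 2070 J.
Photons incident: 2070 / 5.326×10⁻¹⁹ = 3.887×10²¹, i.e. 3.887×10²¹/6.022×10²³ = 0.006455 mol.
Fraction absorbed: 1 − 28.4/100 = 0.7160.
Photons absorbed: 0.7160 × 0.006455 = 0.004622 mol.
Product: Φ × n_abs = 0.0893 × 0.004622 = 4.127×10⁻⁴ mol.
As a count: 4.127×10⁻⁴ × 6.022×10²³ = 2.49×10²⁰.

2.49×10²⁰ molecules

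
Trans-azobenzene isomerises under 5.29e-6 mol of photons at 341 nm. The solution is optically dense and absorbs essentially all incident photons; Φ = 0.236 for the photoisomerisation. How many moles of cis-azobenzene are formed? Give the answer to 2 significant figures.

Product: Φ × n_abs = 0.236 × 5.29e-6 = 1.248e-6 mol.

1.2e-6 mol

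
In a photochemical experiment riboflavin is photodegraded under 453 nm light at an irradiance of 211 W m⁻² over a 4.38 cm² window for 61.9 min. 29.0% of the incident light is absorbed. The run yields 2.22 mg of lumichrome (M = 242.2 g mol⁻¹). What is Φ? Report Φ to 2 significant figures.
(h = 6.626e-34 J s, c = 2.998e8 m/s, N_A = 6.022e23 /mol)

Φ = 0.024

Product: 2.22 mg / 242.2 g mol⁻¹ = 9.166e-6 mol.
Photon energy at 453 nm: hc/λ = (6.626e-34)(2.998e8)/(453e-9) = 4.385e-19 J.
Energy delivered: (211 W m⁻²)(4.38e-4 m²)(3714 s) = 343.2 J.
Photons incident: 343.2 / 4.385e-19 = 7.827e20, i.e. 7.827e20/6.022e23 = 0.001300 mol.
Photons absorbed: 0.290 × 0.001300 = 3.770e-4 mol.
Φ = 9.166e-6 mol / 3.770e-4 mol photons = 0.024.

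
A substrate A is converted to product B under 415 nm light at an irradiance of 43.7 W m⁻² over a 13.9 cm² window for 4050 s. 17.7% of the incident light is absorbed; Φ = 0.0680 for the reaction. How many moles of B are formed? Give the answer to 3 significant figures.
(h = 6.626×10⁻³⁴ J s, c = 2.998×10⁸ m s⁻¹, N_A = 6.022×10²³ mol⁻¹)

Photon energy at 415 nm: hc/λ = (6.626×10⁻³⁴)(2.998×10⁸)/(415×10⁻⁹) = 4.787×10⁻¹⁹ J.
Energy delivered: (43.7 W m⁻²)(13.9×10⁻⁴ m²)(4050 s) = 246.0 J.
Photons incident: 246.0 / 4.787×10⁻¹⁹ = 5.139×10²⁰, i.e. 5.139×10²⁰/6.022×10²³ = 8.534×10⁻⁴ mol.
Photons absorbed: 0.177 × 8.534×10⁻⁴ = 1.511×10⁻⁴ mol.
Product: Φ × n_abs = 0.0680 × 1.511×10⁻⁴ = 1.027×10⁻⁵ mol.

1.03×10⁻⁵ mol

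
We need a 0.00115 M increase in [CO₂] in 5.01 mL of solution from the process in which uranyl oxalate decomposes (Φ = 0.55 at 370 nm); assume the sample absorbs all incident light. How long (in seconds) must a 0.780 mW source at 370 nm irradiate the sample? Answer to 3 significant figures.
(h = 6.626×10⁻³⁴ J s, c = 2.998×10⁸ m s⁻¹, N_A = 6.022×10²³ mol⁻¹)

t ≈ 4340 s

Product: (0.00115 M)(0.00501 L) = 5.762×10⁻⁶ mol.
Photons that must be absorbed: 5.762×10⁻⁶ / 0.55 = 1.048×10⁻⁵ mol.
Photon energy: hc/λ = 5.369×10⁻¹⁹ J; per mole, 3.233×10⁵ J mol⁻¹.
Energy required: 1.048×10⁻⁵ × 3.233×10⁵ = 3.388 J.
Time: 3.388 J / 0.00078 W = 4340 s.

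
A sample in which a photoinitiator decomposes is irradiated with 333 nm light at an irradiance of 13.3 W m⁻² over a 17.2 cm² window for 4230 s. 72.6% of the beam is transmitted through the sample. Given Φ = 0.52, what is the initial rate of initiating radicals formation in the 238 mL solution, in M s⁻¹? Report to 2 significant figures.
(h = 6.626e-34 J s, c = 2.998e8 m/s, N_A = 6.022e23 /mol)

3.8e-8 M s⁻¹

Photon energy at 333 nm: hc/λ = (6.626e-34)(2.998e8)/(333e-9) = 5.965e-19 J.
Energy delivered: (13.3 W m⁻²)(17.2e-4 m²)(4230 s) = 96.77 J.
Photons incident: 96.77 / 5.965e-19 = 1.622e20, i.e. 1.622e20/6.022e23 = 2.693e-4 mol.
Fraction absorbed: 1 − 72.6/100 = 0.2740.
Photons absorbed: 0.2740 × 2.693e-4 = 7.379e-5 mol.
Product formed: 0.52 × 7.379e-5 = 3.837e-5 mol.
Rate: 3.837e-5 mol / (4230 s × 0.238 L) = 3.8e-8 M s⁻¹.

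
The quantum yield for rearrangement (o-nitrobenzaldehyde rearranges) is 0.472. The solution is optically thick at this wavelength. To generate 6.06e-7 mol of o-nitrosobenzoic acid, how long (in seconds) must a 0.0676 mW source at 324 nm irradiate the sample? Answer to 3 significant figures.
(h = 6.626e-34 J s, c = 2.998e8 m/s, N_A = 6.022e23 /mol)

Photons that must be absorbed: 6.06e-7 / 0.472 = 1.284e-6 mol.
Photon energy: hc/λ = 6.131e-19 J; per mole, 3.692e5 J mol⁻¹.
Energy required: 1.284e-6 × 3.692e5 = 0.4741 J.
Time: 0.4741 J / 6.76e-05 W = 7010 s.

t ≈ 7010 s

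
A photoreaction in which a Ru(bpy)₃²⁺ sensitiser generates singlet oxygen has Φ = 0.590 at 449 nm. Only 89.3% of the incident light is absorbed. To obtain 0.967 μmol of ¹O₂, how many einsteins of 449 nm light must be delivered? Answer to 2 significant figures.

1.8e-6 einstein

Product: 0.967 μmol = 9.67e-7 mol.
Photons that must be absorbed: 9.67e-7 / 0.590 = 1.639e-6 mol.
Incident photons needed: 1.639e-6 / 0.893 = 1.835e-6 mol.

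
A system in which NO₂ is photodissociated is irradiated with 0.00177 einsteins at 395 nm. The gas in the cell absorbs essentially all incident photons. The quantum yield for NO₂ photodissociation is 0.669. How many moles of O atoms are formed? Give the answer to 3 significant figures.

Product: Φ × n_abs = 0.669 × 0.00177 = 0.001184 mol.

0.00118 mol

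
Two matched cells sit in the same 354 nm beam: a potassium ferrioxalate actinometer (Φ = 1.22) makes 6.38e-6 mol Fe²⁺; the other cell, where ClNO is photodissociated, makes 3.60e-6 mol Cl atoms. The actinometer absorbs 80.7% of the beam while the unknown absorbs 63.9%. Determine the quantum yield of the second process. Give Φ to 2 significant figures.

Photons absorbed by the actinometer: 6.38e-6 / 1.22 = 5.230e-6 mol.
Incident flux: 5.230e-6 / 0.807 = 6.481e-6 einstein.
Absorbed by unknown: 0.639 × 6.481e-6 = 4.141e-6 mol.
Φ(unknown) = 3.60e-6 / 4.141e-6 = 0.87.

Φ = 0.87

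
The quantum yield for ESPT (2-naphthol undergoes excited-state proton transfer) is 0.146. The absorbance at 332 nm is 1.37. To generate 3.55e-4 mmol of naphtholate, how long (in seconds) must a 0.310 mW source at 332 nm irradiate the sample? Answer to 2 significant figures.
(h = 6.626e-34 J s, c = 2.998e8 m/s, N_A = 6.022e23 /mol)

Product: 3.55e-4 mmol = 3.55e-7 mol.
Photons that must be absorbed: 3.55e-7 / 0.146 = 2.432e-6 mol.
Fraction absorbed: 1 − 10^(−1.37) = 0.9573.
Incident photons needed: 2.432e-6 / 0.9573 = 2.540e-6 mol.
Photon energy: hc/λ = 5.983e-19 J; per mole, 3.603e5 J mol⁻¹.
Energy required: 2.540e-6 × 3.603e5 = 0.9152 J.
Time: 0.9152 J / 0.00031 W = 3000 s.

t ≈ 3000 s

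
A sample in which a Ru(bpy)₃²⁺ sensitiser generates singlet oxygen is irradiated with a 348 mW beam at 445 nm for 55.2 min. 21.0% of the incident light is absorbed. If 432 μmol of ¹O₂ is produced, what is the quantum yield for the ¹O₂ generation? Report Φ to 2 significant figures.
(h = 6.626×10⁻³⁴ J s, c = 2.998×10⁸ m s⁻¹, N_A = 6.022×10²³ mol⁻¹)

Product: 432 μmol = 4.32×10⁻⁴ mol.
Photon energy at 445 nm: hc/λ = (6.626×10⁻³⁴)(2.998×10⁸)/(445×10⁻⁹) = 4.464×10⁻¹⁹ J.
Energy delivered: (348 mW)(3312 s) = 1153 J.
Photons incident: 1153 / 4.464×10⁻¹⁹ = 2.583×10²¹, i.e. 2.583×10²¹/6.022×10²³ = 0.004289 mol.
Photons absorbed: 0.210 × 0.004289 = 9.007×10⁻⁴ mol.
Φ = 4.32×10⁻⁴ mol / 9.007×10⁻⁴ mol photons = 0.48.

Φ = 0.48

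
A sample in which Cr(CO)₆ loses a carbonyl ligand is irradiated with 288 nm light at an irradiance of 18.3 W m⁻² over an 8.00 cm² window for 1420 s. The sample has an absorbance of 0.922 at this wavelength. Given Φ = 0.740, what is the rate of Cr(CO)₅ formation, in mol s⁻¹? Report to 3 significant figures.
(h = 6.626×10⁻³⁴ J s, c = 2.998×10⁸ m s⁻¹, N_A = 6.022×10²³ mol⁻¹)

Photon energy at 288 nm: hc/λ = (6.626×10⁻³⁴)(2.998×10⁸)/(288×10⁻⁹) = 6.897×10⁻¹⁹ J.
Energy delivered: (18.3 W m⁻²)(8.00×10⁻⁴ m²)(1420 s) = 20.79 J.
Photons incident: 20.79 / 6.897×10⁻¹⁹ = 3.014×10¹⁹, i.e. 3.014×10¹⁹/6.022×10²³ = 5.005×10⁻⁵ mol.
Fraction absorbed: 1 − 10^(−0.922) = 0.8803.
Photons absorbed: 0.8803 × 5.005×10⁻⁵ = 4.406×10⁻⁵ mol.
Product formed: 0.740 × 4.406×10⁻⁵ = 3.260×10⁻⁵ mol.
Rate: 3.260×10⁻⁵ / 1420 s = 2.30×10⁻⁸ mol s⁻¹.

2.30×10⁻⁸ mol s⁻¹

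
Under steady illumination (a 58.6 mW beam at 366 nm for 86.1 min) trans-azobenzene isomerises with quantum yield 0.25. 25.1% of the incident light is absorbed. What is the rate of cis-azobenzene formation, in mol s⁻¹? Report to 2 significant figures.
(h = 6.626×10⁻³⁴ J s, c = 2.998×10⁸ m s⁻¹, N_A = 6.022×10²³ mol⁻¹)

1.1×10⁻⁸ mol s⁻¹

Photon energy at 366 nm: hc/λ = (6.626×10⁻³⁴)(2.998×10⁸)/(366×10⁻⁹) = 5.428×10⁻¹⁹ J.
Energy delivered: (58.6 mW)(5166 s) = 302.7 J.
Photons incident: 302.7 / 5.428×10⁻¹⁹ = 5.577×10²⁰, i.e. 5.577×10²⁰/6.022×10²³ = 9.261×10⁻⁴ mol.
Photons absorbed: 0.251 × 9.261×10⁻⁴ = 2.325×10⁻⁴ mol.
Product formed: 0.25 × 2.325×10⁻⁴ = 5.813×10⁻⁵ mol.
Rate: 5.813×10⁻⁵ / 5166 s = 1.1×10⁻⁸ mol s⁻¹.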